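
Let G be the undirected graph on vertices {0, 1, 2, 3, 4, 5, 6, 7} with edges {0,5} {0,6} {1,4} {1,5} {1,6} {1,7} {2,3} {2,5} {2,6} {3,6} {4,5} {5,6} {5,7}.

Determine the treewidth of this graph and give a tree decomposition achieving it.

The largest bag has 3 vertices, giving width 2; this decomposition certifies tw(G) ≤ 2. On the other hand G contains the 3-clique {2, 3, 6}. A clique must lie in a single bag of any decomposition, so no decomposition can have width below 2. Hence tw(G) = 2 exactly.

Treewidth 2.
One optimal decomposition is:
Bags: B1 = {1, 5, 6}  B2 = {2, 5, 6}  B3 = {1, 4, 5}  B4 = {1, 5, 7}  B5 = {2, 3, 6}  B6 = {0, 5, 6}
Tree: B1–B2, B1–B3, B1–B4, B2–B5, B2–B6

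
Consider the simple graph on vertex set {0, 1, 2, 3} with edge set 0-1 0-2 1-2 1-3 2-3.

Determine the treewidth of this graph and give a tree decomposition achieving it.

Treewidth 2.
One optimal decomposition is:
Bags: B1 = {1, 2, 3}  B2 = {0, 1, 2}
Tree: B1–B2

Every bag has size at most 3, so the width is 3 − 1 = 2 and tw(G) ≤ 2. Conversely, {0, 1, 2} is a clique of size 3, and the vertices of any clique must share a bag in every tree decomposition; so some bag has ≥ 3 vertices and tw(G) ≥ 2. Hence tw(G) = 2 exactly.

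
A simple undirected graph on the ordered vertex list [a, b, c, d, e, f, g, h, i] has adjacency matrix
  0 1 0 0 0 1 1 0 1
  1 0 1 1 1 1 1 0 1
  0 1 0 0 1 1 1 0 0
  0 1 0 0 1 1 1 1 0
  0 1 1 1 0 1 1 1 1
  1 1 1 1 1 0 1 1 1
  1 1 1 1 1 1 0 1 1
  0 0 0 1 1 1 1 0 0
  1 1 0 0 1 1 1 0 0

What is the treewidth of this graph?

A width-4 tree decomposition is:
Bags: B1 = {b, e, f, g, i}  B2 = {b, d, e, f, g}  B3 = {b, c, e, f, g}  B4 = {d, e, f, g, h}  B5 = {a, b, f, g, i}
Tree: B1–B2, B2–B3, B2–B4, B1–B5
Every bag has size at most 5, so the width is 5 − 1 = 4 and tw(G) ≤ 4. For the lower bound, the 5 vertices {d, e, f, g, h} are pairwise adjacent, and any tree decomposition puts a clique entirely inside one bag — forcing width ≥ 4. Hence tw(G) = 4 exactly.

4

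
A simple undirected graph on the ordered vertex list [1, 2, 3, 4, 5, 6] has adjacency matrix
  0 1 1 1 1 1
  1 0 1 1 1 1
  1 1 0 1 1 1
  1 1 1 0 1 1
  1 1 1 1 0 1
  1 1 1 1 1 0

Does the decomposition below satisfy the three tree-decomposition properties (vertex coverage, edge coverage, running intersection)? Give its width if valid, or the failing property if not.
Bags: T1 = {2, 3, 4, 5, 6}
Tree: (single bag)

No — vertex 1 appears in no bag.

A tree decomposition must satisfy three properties: every vertex lies in some bag; for every edge, both endpoints lie together in some bag; and for every vertex, the bags containing it form a connected subtree. Here vertex 1 appears in no bag, so the decomposition is invalid.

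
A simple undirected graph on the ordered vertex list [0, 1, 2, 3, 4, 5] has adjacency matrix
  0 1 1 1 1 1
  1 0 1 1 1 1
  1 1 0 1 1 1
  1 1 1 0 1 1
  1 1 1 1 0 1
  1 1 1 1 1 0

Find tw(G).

A width-5 tree decomposition is:
Bags: B1 = {0, 1, 2, 3, 4, 5}
Tree: (single bag)
A single bag containing all 6 vertices is trivially a valid decomposition of width 5. For the lower bound, the 6 vertices {0, 1, 2, 3, 4, 5} are pairwise adjacent, and any tree decomposition puts a clique entirely inside one bag — forcing width ≥ 5. Hence tw(G) = 5 exactly.

5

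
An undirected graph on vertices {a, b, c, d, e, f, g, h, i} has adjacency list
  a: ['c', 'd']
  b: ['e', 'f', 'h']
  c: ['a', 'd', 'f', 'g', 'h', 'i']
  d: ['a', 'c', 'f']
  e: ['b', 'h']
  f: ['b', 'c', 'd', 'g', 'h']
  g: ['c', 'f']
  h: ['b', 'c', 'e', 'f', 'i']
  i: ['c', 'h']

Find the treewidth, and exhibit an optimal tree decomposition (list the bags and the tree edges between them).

Treewidth 2.
One optimal decomposition is:
Bags: B1 = {c, d, f}  B2 = {c, f, h}  B3 = {b, f, h}  B4 = {a, c, d}  B5 = {c, f, g}  B6 = {c, h, i}  B7 = {b, e, h}
Tree: B1–B2, B2–B3, B1–B4, B2–B5, B2–B6, B3–B7

The largest bag has 3 vertices, giving width 2; this decomposition certifies tw(G) ≤ 2. For the lower bound, the 3 vertices {b, e, h} are pairwise adjacent, and any tree decomposition puts a clique entirely inside one bag — forcing width ≥ 2. The upper and lower bounds meet at 2, so that is the treewidth.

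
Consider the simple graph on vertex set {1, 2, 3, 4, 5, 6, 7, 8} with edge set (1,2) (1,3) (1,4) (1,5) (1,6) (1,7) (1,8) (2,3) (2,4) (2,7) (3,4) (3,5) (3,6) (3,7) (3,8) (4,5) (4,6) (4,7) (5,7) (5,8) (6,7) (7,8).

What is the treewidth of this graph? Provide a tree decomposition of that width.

Treewidth 4.
Bags: B1 = {1, 2, 3, 4, 7}  B2 = {1, 3, 4, 6, 7}  B3 = {1, 3, 4, 5, 7}  B4 = {1, 3, 5, 7, 8}
Tree: B1–B2, B1–B3, B3–B4

The largest bag has 5 vertices, giving width 4; this decomposition certifies tw(G) ≤ 4. On the other hand G contains the 5-clique {1, 3, 5, 7, 8}. A clique must lie in a single bag of any decomposition, so no decomposition can have width below 4. Combining the bounds, tw(G) = 4.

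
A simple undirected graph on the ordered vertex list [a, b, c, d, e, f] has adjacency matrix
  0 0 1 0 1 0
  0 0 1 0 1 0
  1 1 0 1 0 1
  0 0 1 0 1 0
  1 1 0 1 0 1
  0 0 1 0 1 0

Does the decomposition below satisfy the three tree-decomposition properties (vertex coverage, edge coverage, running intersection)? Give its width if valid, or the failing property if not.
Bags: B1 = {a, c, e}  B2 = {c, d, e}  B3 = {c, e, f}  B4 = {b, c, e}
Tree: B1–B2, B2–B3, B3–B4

Yes; width 2.

Checking the three conditions: (i) the bags cover all of {a, b, c, d, e, f}; (ii) for each edge, some bag contains both endpoints; (iii) the bags containing any fixed vertex form a subtree. All hold, so the decomposition is valid with width 3 − 1 = 2.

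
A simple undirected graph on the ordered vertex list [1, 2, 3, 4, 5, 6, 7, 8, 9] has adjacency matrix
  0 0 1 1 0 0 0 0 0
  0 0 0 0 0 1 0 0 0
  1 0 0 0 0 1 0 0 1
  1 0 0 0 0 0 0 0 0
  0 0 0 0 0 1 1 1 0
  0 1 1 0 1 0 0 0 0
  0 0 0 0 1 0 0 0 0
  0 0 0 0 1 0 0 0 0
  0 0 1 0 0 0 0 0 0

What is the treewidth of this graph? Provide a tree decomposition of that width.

The largest bag has 2 vertices, giving width 1; this decomposition certifies tw(G) ≤ 1. Since G has at least one edge (e.g. 5–7), it is not an edgeless graph, so tw(G) ≥ 1. Hence tw(G) = 1 exactly.

Treewidth 1.
One optimal decomposition is:
Bags: B1 = {5, 7}  B2 = {5, 8}  B3 = {5, 6}  B4 = {3, 6}  B5 = {3, 9}  B6 = {1, 3}  B7 = {2, 6}  B8 = {1, 4}
Tree: B1–B2, B1–B3, B3–B4, B4–B5, B4–B6, B4–B7, B6–B8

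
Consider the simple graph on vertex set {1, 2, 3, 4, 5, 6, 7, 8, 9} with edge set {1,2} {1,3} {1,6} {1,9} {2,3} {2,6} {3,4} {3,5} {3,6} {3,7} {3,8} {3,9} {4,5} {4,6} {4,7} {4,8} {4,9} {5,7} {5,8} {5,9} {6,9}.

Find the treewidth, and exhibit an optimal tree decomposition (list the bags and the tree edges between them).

Each bag holds 4 vertices, so the decomposition has width 3, which upper-bounds the treewidth. On the other hand G contains the 4-clique {1, 3, 6, 9}. A clique must lie in a single bag of any decomposition, so no decomposition can have width below 3. Hence tw(G) = 3 exactly.

Treewidth 3.
One optimal decomposition is:
Bags: B1 = {3, 4, 5, 9}  B2 = {3, 4, 5, 7}  B3 = {3, 4, 6, 9}  B4 = {1, 3, 6, 9}  B5 = {1, 2, 3, 6}  B6 = {3, 4, 5, 8}
Tree: B1–B2, B1–B3, B3–B4, B4–B5, B1–B6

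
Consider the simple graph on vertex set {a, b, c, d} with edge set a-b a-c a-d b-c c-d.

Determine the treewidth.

2

A width-2 tree decomposition is:
Bags: B1 = {a, c, d}  B2 = {a, b, c}
Tree: B1–B2
Every bag has size at most 3, so the width is 3 − 1 = 2 and tw(G) ≤ 2. On the other hand G contains the 3-clique {a, c, d}. A clique must lie in a single bag of any decomposition, so no decomposition can have width below 2. Therefore the treewidth is 2.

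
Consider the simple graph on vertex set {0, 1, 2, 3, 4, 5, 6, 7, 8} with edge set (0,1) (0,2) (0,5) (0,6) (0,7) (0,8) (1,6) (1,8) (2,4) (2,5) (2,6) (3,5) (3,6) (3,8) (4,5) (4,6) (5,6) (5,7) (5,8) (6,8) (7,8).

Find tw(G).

3

A width-3 tree decomposition is:
Bags: B1 = {0, 5, 6, 8}  B2 = {0, 2, 5, 6}  B3 = {2, 4, 5, 6}  B4 = {3, 5, 6, 8}  B5 = {0, 1, 6, 8}  B6 = {0, 5, 7, 8}
Tree: B1–B2, B2–B3, B1–B4, B1–B5, B1–B6
Each bag holds 4 vertices, so the decomposition has width 3, which upper-bounds the treewidth. On the other hand G contains the 4-clique {0, 1, 6, 8}. A clique must lie in a single bag of any decomposition, so no decomposition can have width below 3. Combining the bounds, tw(G) = 3.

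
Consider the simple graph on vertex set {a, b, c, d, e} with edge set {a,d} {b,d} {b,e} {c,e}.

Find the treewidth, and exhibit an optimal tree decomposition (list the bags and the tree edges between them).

Every bag has size at most 2, so the width is 2 − 1 = 1 and tw(G) ≤ 1. Since G has at least one edge (e.g. b–d), it is not an edgeless graph, so tw(G) ≥ 1. Hence tw(G) = 1 exactly.

Treewidth 1.
Bags: B1 = {b, d}  B2 = {b, e}  B3 = {c, e}  B4 = {a, d}
Tree: B1–B2, B2–B3, B1–B4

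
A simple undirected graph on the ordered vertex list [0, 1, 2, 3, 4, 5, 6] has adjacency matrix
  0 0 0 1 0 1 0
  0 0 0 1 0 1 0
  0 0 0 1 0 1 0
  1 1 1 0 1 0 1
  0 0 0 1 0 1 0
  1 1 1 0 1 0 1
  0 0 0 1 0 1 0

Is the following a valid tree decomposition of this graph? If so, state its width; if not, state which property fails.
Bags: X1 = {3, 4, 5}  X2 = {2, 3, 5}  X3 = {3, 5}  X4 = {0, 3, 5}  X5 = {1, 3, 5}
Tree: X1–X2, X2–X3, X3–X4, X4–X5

A tree decomposition must satisfy three properties: every vertex lies in some bag; for every edge, both endpoints lie together in some bag; and for every vertex, the bags containing it form a connected subtree. Here vertex 6 appears in no bag, so the decomposition is invalid.

No — vertex 6 appears in no bag.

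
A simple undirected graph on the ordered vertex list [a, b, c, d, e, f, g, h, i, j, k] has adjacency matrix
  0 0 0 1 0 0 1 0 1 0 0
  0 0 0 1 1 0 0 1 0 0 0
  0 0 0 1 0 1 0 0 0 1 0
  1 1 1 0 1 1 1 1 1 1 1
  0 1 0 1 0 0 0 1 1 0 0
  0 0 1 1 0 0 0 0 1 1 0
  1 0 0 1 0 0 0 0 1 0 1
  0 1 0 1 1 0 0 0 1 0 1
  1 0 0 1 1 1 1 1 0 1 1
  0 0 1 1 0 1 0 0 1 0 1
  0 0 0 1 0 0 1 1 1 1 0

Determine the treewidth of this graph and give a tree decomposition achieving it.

Treewidth 3.
Bags: B1 = {d, f, i, j}  B2 = {d, i, j, k}  B3 = {c, d, f, j}  B4 = {d, h, i, k}  B5 = {d, g, i, k}  B6 = {d, e, h, i}  B7 = {b, d, e, h}  B8 = {a, d, g, i}
Tree: B1–B2, B1–B3, B2–B4, B4–B5, B4–B6, B6–B7, B5–B8

The largest bag has 4 vertices, giving width 3; this decomposition certifies tw(G) ≤ 3. Conversely, {c, d, f, j} is a clique of size 4, and the vertices of any clique must share a bag in every tree decomposition; so some bag has ≥ 4 vertices and tw(G) ≥ 3. Hence tw(G) = 3 exactly.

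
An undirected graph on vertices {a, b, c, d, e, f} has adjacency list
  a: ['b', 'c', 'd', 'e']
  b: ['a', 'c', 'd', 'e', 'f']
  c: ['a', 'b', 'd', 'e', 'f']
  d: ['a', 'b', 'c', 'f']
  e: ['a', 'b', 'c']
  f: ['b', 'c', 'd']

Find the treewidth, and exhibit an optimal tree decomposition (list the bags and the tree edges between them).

Treewidth 3.
Bags: B1 = {a, b, c, d}  B2 = {b, c, d, f}  B3 = {a, b, c, e}
Tree: B1–B2, B1–B3

The largest bag has 4 vertices, giving width 3; this decomposition certifies tw(G) ≤ 3. On the other hand G contains the 4-clique {b, c, d, f}. A clique must lie in a single bag of any decomposition, so no decomposition can have width below 3. Hence tw(G) = 3 exactly.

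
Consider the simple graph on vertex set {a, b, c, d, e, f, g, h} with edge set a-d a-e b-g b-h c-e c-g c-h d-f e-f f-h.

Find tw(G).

2

A width-2 tree decomposition is:
Bags: B1 = {a, d, e}  B2 = {d, e, f}  B3 = {c, e, f}  B4 = {c, f, h}  B5 = {c, g, h}  B6 = {b, g, h}
Tree: B1–B2, B2–B3, B3–B4, B4–B5, B5–B6
The largest bag has 3 vertices, giving width 2; this decomposition certifies tw(G) ≤ 2. For the lower bound, G contains the cycle a–d–f–e–a, so G is not a forest; only forests have treewidth ≤ 1, hence tw(G) ≥ 2. Combining the bounds, tw(G) = 2.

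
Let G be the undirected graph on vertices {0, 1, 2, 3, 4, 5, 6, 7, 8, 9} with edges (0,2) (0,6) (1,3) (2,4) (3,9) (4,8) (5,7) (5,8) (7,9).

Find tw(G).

A width-1 tree decomposition is:
Bags: B1 = {0, 6}  B2 = {0, 2}  B3 = {2, 4}  B4 = {4, 8}  B5 = {5, 8}  B6 = {5, 7}  B7 = {7, 9}  B8 = {3, 9}  B9 = {1, 3}
Tree: B1–B2, B2–B3, B3–B4, B4–B5, B5–B6, B6–B7, B7–B8, B8–B9
Every bag has size at most 2, so the width is 2 − 1 = 1 and tw(G) ≤ 1. Any graph with an edge has treewidth ≥ 1, and G has the edge 6–0. Combining the bounds, tw(G) = 1.

1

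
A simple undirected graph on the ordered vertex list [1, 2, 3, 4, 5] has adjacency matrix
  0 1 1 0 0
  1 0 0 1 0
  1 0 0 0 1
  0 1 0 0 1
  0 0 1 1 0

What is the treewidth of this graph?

A width-2 tree decomposition is:
Bags: B1 = {2, 4, 5}  B2 = {2, 3, 5}  B3 = {1, 2, 3}
Tree: B1–B2, B2–B3
The largest bag has 3 vertices, giving width 2; this decomposition certifies tw(G) ≤ 2. The edges 2–4–5–3–1–2 form a cycle, so G is not a tree and its treewidth is at least 2. Therefore the treewidth is 2.

2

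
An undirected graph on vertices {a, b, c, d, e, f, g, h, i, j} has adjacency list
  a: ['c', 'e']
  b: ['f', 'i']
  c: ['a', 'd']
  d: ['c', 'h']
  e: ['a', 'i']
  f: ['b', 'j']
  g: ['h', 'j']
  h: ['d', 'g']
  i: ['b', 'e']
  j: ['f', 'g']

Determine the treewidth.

2

A width-2 tree decomposition is:
Bags: B1 = {f, g, j}  B2 = {f, g, h}  B3 = {d, f, h}  B4 = {c, d, f}  B5 = {a, c, f}  B6 = {a, e, f}  B7 = {e, f, i}  B8 = {b, f, i}
Tree: B1–B2, B2–B3, B3–B4, B4–B5, B5–B6, B6–B7, B7–B8
The largest bag has 3 vertices, giving width 2; this decomposition certifies tw(G) ≤ 2. The edges f–j–g–h–d–c–a–e–i–b–f form a cycle, so G is not a tree and its treewidth is at least 2. Therefore the treewidth is 2.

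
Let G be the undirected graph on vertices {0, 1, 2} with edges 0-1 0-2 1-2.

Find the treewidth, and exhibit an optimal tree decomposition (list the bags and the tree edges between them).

Treewidth 2.
One optimal decomposition is:
Bags: B1 = {0, 1, 2}
Tree: (single bag)

A single bag containing all 3 vertices is trivially a valid decomposition of width 2. Conversely, {0, 1, 2} is a clique of size 3, and the vertices of any clique must share a bag in every tree decomposition; so some bag has ≥ 3 vertices and tw(G) ≥ 2. Hence tw(G) = 2 exactly.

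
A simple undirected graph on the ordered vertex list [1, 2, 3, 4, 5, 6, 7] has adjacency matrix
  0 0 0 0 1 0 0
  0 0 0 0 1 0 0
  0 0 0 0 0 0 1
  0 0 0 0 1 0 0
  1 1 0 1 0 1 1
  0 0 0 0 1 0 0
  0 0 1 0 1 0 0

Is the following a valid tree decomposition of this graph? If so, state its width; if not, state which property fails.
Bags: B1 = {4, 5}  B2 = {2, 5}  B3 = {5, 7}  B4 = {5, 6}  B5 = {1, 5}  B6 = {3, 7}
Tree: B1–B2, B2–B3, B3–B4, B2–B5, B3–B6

Yes; width 1.

Checking the three conditions: (i) the bags cover all of {1, 2, 3, 4, 5, 6, 7}; (ii) for each edge, some bag contains both endpoints; (iii) the bags containing any fixed vertex form a subtree. All hold, so the decomposition is valid with width 2 − 1 = 1.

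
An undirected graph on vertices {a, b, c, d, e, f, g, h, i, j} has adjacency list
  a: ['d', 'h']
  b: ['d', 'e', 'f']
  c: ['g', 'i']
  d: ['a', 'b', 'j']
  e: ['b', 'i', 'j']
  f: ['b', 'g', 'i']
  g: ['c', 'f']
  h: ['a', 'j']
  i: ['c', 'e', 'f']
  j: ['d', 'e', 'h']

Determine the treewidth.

A width-2 tree decomposition is:
Bags: B1 = {a, h, j}  B2 = {a, d, j}  B3 = {d, e, j}  B4 = {b, d, e}  B5 = {b, e, i}  B6 = {b, f, i}  B7 = {c, f, i}  B8 = {c, f, g}
Tree: B1–B2, B2–B3, B3–B4, B4–B5, B5–B6, B6–B7, B7–B8
Every bag has size at most 3, so the width is 3 − 1 = 2 and tw(G) ≤ 2. Since h–a–d–j–h is a cycle in G, G is not acyclic. Forests are exactly the graphs of treewidth ≤ 1, so tw(G) ≥ 2. Therefore the treewidth is 2.

2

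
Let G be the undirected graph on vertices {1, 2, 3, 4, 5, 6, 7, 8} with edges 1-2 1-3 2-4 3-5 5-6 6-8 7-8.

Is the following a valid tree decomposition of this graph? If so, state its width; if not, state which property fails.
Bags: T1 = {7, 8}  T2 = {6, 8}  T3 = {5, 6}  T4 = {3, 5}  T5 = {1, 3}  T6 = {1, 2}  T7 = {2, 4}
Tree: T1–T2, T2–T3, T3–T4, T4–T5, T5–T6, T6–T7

Every vertex of G appears in some bag (union = {1, 2, 3, 4, 5, 6, 7, 8}); every edge is covered by a bag; and for each vertex v the set of bags containing v is connected in the bag tree. The decomposition is therefore valid. The largest bag has 2 vertices, so the width is 1.

Yes; width 1.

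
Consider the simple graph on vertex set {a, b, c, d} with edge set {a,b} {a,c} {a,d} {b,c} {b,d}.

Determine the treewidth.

2

A width-2 tree decomposition is:
Bags: B1 = {a, b, c}  B2 = {a, b, d}
Tree: B1–B2
Every bag has size at most 3, so the width is 3 − 1 = 2 and tw(G) ≤ 2. On the other hand G contains the 3-clique {a, b, d}. A clique must lie in a single bag of any decomposition, so no decomposition can have width below 2. Combining the bounds, tw(G) = 2.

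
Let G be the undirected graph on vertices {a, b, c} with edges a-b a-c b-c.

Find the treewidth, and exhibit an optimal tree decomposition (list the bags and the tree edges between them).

Treewidth 2.
Bags: B1 = {a, b, c}
Tree: (single bag)

A single bag containing all 3 vertices is trivially a valid decomposition of width 2. On the other hand G contains the 3-clique {a, b, c}. A clique must lie in a single bag of any decomposition, so no decomposition can have width below 2. The upper and lower bounds meet at 2, so that is the treewidth.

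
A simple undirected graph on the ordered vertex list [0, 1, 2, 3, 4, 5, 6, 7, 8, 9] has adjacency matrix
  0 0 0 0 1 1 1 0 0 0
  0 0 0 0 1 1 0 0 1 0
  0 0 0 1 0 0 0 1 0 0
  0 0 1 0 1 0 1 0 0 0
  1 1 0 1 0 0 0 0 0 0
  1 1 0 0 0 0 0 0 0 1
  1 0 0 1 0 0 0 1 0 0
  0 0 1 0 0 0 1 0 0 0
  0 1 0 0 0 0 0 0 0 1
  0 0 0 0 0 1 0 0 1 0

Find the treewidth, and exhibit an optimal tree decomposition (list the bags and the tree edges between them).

Treewidth 2.
One such decomposition:
Bags: B1 = {1, 8, 9}  B2 = {1, 5, 9}  B3 = {1, 4, 5}  B4 = {0, 4, 5}  B5 = {0, 3, 4}  B6 = {0, 3, 6}  B7 = {2, 3, 6}  B8 = {2, 6, 7}
Tree: B1–B2, B2–B3, B3–B4, B4–B5, B5–B6, B6–B7, B7–B8

Every bag has size at most 3, so the width is 3 − 1 = 2 and tw(G) ≤ 2. The edges 8–9–5–1–8 form a cycle, so G is not a tree and its treewidth is at least 2. Therefore the treewidth is 2.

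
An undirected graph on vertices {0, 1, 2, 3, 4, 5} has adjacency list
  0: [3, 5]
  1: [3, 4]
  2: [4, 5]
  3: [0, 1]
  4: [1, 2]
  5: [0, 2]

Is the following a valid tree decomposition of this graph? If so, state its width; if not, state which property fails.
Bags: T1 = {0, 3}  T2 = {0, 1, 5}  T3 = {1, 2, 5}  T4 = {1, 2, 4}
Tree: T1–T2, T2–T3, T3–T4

No — edge (1,3) lies in no bag.

A tree decomposition must satisfy three properties: every vertex lies in some bag; for every edge, both endpoints lie together in some bag; and for every vertex, the bags containing it form a connected subtree. Here edge (1,3) lies in no bag, so the decomposition is invalid.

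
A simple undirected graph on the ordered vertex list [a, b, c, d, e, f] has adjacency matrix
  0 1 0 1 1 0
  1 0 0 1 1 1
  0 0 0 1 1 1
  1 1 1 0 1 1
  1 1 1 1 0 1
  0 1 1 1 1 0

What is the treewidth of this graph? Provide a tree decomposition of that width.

Treewidth 3.
One optimal decomposition is:
Bags: B1 = {b, d, e, f}  B2 = {a, b, d, e}  B3 = {c, d, e, f}
Tree: B1–B2, B1–B3

The largest bag has 4 vertices, giving width 3; this decomposition certifies tw(G) ≤ 3. Conversely, {c, d, e, f} is a clique of size 4, and the vertices of any clique must share a bag in every tree decomposition; so some bag has ≥ 4 vertices and tw(G) ≥ 3. Therefore the treewidth is 3.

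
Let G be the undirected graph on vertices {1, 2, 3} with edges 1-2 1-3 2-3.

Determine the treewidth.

2

A width-2 tree decomposition is:
Bags: B1 = {1, 2, 3}
Tree: (single bag)
A single bag containing all 3 vertices is trivially a valid decomposition of width 2. On the other hand G contains the 3-clique {1, 2, 3}. A clique must lie in a single bag of any decomposition, so no decomposition can have width below 2. Hence tw(G) = 2 exactly.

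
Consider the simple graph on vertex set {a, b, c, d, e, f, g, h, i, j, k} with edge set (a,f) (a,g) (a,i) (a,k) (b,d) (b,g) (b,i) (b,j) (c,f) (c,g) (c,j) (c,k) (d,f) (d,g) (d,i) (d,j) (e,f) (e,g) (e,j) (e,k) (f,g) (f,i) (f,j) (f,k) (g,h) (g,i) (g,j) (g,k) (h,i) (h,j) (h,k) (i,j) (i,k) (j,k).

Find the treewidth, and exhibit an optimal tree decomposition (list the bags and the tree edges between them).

Each bag holds 5 vertices, so the decomposition has width 4, which upper-bounds the treewidth. Conversely, {g, h, i, j, k} is a clique of size 5, and the vertices of any clique must share a bag in every tree decomposition; so some bag has ≥ 5 vertices and tw(G) ≥ 4. The upper and lower bounds meet at 4, so that is the treewidth.

Treewidth 4.
One such decomposition:
Bags: B1 = {f, g, i, j, k}  B2 = {c, f, g, j, k}  B3 = {d, f, g, i, j}  B4 = {b, d, g, i, j}  B5 = {a, f, g, i, k}  B6 = {e, f, g, j, k}  B7 = {g, h, i, j, k}
Tree: B1–B2, B1–B3, B3–B4, B1–B5, B1–B6, B1–B7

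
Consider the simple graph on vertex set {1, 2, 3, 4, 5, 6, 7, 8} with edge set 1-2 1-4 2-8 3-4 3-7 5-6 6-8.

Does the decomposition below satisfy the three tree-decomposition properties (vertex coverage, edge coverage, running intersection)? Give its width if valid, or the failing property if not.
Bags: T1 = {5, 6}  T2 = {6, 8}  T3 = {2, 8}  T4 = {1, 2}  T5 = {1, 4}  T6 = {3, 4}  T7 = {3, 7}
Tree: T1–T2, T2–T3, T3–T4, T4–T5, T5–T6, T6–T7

Checking the three conditions: (i) the bags cover all of {1, 2, 3, 4, 5, 6, 7, 8}; (ii) for each edge, some bag contains both endpoints; (iii) the bags containing any fixed vertex form a subtree. All hold, so the decomposition is valid with width 2 − 1 = 1.

Yes; width 1.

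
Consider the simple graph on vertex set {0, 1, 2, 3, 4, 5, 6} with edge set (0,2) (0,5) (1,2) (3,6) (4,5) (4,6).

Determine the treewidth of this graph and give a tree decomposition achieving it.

The largest bag has 2 vertices, giving width 1; this decomposition certifies tw(G) ≤ 1. Any graph with an edge has treewidth ≥ 1, and G has the edge 3–6. Therefore the treewidth is 1.

Treewidth 1.
Bags: B1 = {3, 6}  B2 = {4, 6}  B3 = {4, 5}  B4 = {0, 5}  B5 = {0, 2}  B6 = {1, 2}
Tree: B1–B2, B2–B3, B3–B4, B4–B5, B5–B6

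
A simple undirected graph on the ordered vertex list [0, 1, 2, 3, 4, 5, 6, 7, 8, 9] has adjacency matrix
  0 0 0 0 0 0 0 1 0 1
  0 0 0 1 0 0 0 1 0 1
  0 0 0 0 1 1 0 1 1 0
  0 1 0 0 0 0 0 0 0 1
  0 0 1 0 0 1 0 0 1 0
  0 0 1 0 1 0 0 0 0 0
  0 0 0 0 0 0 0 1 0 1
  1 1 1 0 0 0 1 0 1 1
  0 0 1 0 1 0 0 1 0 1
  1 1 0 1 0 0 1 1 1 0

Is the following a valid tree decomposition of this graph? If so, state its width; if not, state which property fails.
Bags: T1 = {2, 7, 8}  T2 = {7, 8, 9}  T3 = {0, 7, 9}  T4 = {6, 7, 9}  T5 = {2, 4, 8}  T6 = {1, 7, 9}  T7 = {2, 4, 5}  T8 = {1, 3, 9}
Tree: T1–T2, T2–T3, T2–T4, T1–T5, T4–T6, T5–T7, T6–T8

Yes; width 2.

Every vertex of G appears in some bag (union = {0, 1, 2, 3, 4, 5, 6, 7, 8, 9}); every edge is covered by a bag; and for each vertex v the set of bags containing v is connected in the bag tree. The decomposition is therefore valid. The largest bag has 3 vertices, so the width is 2.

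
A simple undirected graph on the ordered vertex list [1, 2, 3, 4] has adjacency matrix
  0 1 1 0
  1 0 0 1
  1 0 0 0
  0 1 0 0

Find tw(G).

1

A width-1 tree decomposition is:
Bags: B1 = {2, 4}  B2 = {1, 2}  B3 = {1, 3}
Tree: B1–B2, B2–B3
The largest bag has 2 vertices, giving width 1; this decomposition certifies tw(G) ≤ 1. Any graph with an edge has treewidth ≥ 1, and G has the edge 4–2. Hence tw(G) = 1 exactly.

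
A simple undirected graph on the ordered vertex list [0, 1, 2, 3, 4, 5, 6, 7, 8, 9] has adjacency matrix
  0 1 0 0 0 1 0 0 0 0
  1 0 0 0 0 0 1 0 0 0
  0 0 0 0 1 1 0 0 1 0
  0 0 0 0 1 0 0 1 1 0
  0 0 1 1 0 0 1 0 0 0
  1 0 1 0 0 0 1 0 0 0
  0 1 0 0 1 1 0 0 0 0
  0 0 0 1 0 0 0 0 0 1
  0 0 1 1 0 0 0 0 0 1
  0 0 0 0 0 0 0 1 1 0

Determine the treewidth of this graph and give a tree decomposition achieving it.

Treewidth 2.
Bags: B1 = {3, 7, 9}  B2 = {3, 8, 9}  B3 = {3, 4, 8}  B4 = {2, 4, 8}  B5 = {2, 4, 6}  B6 = {2, 5, 6}  B7 = {1, 5, 6}  B8 = {0, 1, 5}
Tree: B1–B2, B2–B3, B3–B4, B4–B5, B5–B6, B6–B7, B7–B8

The largest bag has 3 vertices, giving width 2; this decomposition certifies tw(G) ≤ 2. The edges 7–9–8–3–7 form a cycle, so G is not a tree and its treewidth is at least 2. Therefore the treewidth is 2.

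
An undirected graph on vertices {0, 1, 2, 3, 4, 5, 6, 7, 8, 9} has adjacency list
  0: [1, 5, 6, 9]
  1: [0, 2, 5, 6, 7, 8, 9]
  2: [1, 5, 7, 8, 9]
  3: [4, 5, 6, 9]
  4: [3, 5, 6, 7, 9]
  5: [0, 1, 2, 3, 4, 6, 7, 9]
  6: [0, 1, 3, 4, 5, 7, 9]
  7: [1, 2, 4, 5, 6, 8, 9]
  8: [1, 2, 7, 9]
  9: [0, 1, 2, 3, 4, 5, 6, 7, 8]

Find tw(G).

4

A width-4 tree decomposition is:
Bags: B1 = {1, 5, 6, 7, 9}  B2 = {1, 2, 5, 7, 9}  B3 = {1, 2, 7, 8, 9}  B4 = {0, 1, 5, 6, 9}  B5 = {4, 5, 6, 7, 9}  B6 = {3, 4, 5, 6, 9}
Tree: B1–B2, B2–B3, B1–B4, B1–B5, B5–B6
The largest bag has 5 vertices, giving width 4; this decomposition certifies tw(G) ≤ 4. Conversely, {1, 2, 7, 8, 9} is a clique of size 5, and the vertices of any clique must share a bag in every tree decomposition; so some bag has ≥ 5 vertices and tw(G) ≥ 4. The upper and lower bounds meet at 4, so that is the treewidth.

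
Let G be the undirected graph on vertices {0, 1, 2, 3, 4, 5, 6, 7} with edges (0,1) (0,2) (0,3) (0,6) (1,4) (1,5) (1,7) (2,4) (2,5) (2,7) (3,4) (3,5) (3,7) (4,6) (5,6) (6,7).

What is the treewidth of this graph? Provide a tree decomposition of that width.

Every bag has size at most 5, so the width is 5 − 1 = 4 and tw(G) ≤ 4. For the lower bound: the 5 vertex sets {0,2}, {6,7}, {1,5}, {4}, {3} are disjoint, each induces a connected subgraph, and every pair is joined by at least one edge of G. Contracting each set to a single vertex therefore yields K_{5} as a minor, and since treewidth is minor-monotone, tw(G) ≥ tw(K_{5}) = 4. Combining the bounds, tw(G) = 4.

Treewidth 4.
One such decomposition:
Bags: B1 = {0, 2, 4, 5, 7}  B2 = {0, 4, 5, 6, 7}  B3 = {0, 1, 4, 5, 7}  B4 = {0, 3, 4, 5, 7}
Tree: B1–B2, B2–B3, B3–B4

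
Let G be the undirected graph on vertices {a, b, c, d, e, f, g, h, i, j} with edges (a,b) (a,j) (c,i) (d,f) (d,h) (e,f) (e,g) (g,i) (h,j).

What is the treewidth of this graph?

1

A width-1 tree decomposition is:
Bags: B1 = {c, i}  B2 = {g, i}  B3 = {e, g}  B4 = {e, f}  B5 = {d, f}  B6 = {d, h}  B7 = {h, j}  B8 = {a, j}  B9 = {a, b}
Tree: B1–B2, B2–B3, B3–B4, B4–B5, B5–B6, B6–B7, B7–B8, B8–B9
Every bag has size at most 2, so the width is 2 − 1 = 1 and tw(G) ≤ 1. G has an edge, so its treewidth is at least 1. Therefore the treewidth is 1.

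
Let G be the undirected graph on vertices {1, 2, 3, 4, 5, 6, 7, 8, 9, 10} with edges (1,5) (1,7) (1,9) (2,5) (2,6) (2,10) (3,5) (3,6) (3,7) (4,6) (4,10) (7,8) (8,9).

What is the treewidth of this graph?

A width-2 tree decomposition is:
Bags: B1 = {1, 8, 9}  B2 = {1, 7, 8}  B3 = {1, 5, 7}  B4 = {3, 5, 7}  B5 = {2, 3, 5}  B6 = {2, 3, 6}  B7 = {2, 6, 10}  B8 = {4, 6, 10}
Tree: B1–B2, B2–B3, B3–B4, B4–B5, B5–B6, B6–B7, B7–B8
Each bag holds 3 vertices, so the decomposition has width 2, which upper-bounds the treewidth. Since 9–8–7–1–9 is a cycle in G, G is not acyclic. Forests are exactly the graphs of treewidth ≤ 1, so tw(G) ≥ 2. Combining the bounds, tw(G) = 2.

2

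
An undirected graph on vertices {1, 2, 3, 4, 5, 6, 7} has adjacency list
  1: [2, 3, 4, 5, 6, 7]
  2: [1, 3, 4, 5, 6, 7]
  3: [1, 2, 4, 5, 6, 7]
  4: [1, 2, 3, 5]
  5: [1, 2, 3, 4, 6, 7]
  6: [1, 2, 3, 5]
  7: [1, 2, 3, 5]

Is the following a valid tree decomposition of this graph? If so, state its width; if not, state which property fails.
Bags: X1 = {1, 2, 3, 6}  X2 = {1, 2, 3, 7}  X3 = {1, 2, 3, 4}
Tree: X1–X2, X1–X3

A tree decomposition must satisfy three properties: every vertex lies in some bag; for every edge, both endpoints lie together in some bag; and for every vertex, the bags containing it form a connected subtree. Here vertex 5 appears in no bag, so the decomposition is invalid.

No — vertex 5 appears in no bag.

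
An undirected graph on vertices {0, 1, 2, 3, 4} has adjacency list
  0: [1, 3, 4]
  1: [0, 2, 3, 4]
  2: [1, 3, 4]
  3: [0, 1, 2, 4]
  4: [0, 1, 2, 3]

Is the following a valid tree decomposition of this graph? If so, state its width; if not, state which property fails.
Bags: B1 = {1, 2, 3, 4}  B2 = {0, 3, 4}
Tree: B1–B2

A tree decomposition must satisfy three properties: every vertex lies in some bag; for every edge, both endpoints lie together in some bag; and for every vertex, the bags containing it form a connected subtree. Here edge (1,0) lies in no bag, so the decomposition is invalid.

No — edge (1,0) lies in no bag.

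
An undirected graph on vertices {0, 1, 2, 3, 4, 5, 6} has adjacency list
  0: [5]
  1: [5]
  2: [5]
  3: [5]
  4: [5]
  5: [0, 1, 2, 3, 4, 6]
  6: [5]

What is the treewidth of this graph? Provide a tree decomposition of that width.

The largest bag has 2 vertices, giving width 1; this decomposition certifies tw(G) ≤ 1. Any graph with an edge has treewidth ≥ 1, and G has the edge 1–5. Combining the bounds, tw(G) = 1.

Treewidth 1.
One such decomposition:
Bags: B1 = {1, 5}  B2 = {5, 6}  B3 = {4, 5}  B4 = {3, 5}  B5 = {2, 5}  B6 = {0, 5}
Tree: B1–B2, B2–B3, B1–B4, B3–B5, B1–B6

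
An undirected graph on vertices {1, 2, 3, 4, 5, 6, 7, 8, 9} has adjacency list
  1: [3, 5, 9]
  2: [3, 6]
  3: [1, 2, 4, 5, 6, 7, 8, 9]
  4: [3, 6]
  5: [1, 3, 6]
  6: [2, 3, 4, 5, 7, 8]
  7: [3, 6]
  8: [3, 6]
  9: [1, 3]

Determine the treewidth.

2

A width-2 tree decomposition is:
Bags: B1 = {3, 6, 8}  B2 = {3, 6, 7}  B3 = {3, 4, 6}  B4 = {2, 3, 6}  B5 = {3, 5, 6}  B6 = {1, 3, 5}  B7 = {1, 3, 9}
Tree: B1–B2, B2–B3, B1–B4, B1–B5, B5–B6, B6–B7
Every bag has size at most 3, so the width is 3 − 1 = 2 and tw(G) ≤ 2. For the lower bound, the 3 vertices {1, 3, 9} are pairwise adjacent, and any tree decomposition puts a clique entirely inside one bag — forcing width ≥ 2. The upper and lower bounds meet at 2, so that is the treewidth.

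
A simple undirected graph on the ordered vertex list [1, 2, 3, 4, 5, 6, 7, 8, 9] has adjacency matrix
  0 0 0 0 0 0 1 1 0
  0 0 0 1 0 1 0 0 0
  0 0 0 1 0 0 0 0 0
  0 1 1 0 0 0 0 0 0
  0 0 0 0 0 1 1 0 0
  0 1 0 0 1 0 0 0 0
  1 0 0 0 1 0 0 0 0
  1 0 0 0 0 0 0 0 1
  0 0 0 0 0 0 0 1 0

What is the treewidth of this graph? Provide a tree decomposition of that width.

Treewidth 1.
Bags: B1 = {8, 9}  B2 = {1, 8}  B3 = {1, 7}  B4 = {5, 7}  B5 = {5, 6}  B6 = {2, 6}  B7 = {2, 4}  B8 = {3, 4}
Tree: B1–B2, B2–B3, B3–B4, B4–B5, B5–B6, B6–B7, B7–B8

Every bag has size at most 2, so the width is 2 − 1 = 1 and tw(G) ≤ 1. Since G has at least one edge (e.g. 9–8), it is not an edgeless graph, so tw(G) ≥ 1. Combining the bounds, tw(G) = 1.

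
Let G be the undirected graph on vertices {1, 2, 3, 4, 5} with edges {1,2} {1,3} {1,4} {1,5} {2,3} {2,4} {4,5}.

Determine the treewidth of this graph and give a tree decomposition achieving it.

Each bag holds 3 vertices, so the decomposition has width 2, which upper-bounds the treewidth. On the other hand G contains the 3-clique {1, 2, 3}. A clique must lie in a single bag of any decomposition, so no decomposition can have width below 2. Therefore the treewidth is 2.

Treewidth 2.
One optimal decomposition is:
Bags: B1 = {1, 4, 5}  B2 = {1, 2, 4}  B3 = {1, 2, 3}
Tree: B1–B2, B2–B3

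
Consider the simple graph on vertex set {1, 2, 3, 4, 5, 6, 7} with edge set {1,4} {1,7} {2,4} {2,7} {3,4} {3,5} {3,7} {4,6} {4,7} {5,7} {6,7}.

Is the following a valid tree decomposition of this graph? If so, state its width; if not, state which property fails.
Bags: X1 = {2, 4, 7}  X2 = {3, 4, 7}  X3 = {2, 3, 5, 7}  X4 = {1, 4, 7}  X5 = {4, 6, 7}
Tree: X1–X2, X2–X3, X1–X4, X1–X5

No — bags containing vertex 2 are not connected in the tree.

A tree decomposition must satisfy three properties: every vertex lies in some bag; for every edge, both endpoints lie together in some bag; and for every vertex, the bags containing it form a connected subtree. Here bags containing vertex 2 are not connected in the tree, so the decomposition is invalid.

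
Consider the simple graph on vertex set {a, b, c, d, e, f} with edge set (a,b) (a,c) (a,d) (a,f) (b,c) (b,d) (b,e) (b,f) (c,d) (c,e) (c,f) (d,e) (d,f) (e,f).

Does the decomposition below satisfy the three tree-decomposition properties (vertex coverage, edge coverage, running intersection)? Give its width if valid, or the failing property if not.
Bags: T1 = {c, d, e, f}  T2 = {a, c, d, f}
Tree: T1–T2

No — vertex b appears in no bag.

A tree decomposition must satisfy three properties: every vertex lies in some bag; for every edge, both endpoints lie together in some bag; and for every vertex, the bags containing it form a connected subtree. Here vertex b appears in no bag, so the decomposition is invalid.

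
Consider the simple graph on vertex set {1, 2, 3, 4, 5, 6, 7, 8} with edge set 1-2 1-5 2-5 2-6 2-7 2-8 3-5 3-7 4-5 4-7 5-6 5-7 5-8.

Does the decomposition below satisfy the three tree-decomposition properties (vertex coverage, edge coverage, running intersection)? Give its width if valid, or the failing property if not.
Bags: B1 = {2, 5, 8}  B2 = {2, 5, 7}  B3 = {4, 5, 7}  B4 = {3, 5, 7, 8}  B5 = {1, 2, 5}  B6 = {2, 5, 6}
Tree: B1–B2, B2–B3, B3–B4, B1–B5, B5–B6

No — bags containing vertex 8 are not connected in the tree.

A tree decomposition must satisfy three properties: every vertex lies in some bag; for every edge, both endpoints lie together in some bag; and for every vertex, the bags containing it form a connected subtree. Here bags containing vertex 8 are not connected in the tree, so the decomposition is invalid.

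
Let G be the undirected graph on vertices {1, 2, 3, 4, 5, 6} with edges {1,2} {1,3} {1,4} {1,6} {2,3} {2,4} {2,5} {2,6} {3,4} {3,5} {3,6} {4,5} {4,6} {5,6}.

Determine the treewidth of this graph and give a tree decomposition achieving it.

The largest bag has 5 vertices, giving width 4; this decomposition certifies tw(G) ≤ 4. Conversely, {1, 2, 3, 4, 6} is a clique of size 5, and the vertices of any clique must share a bag in every tree decomposition; so some bag has ≥ 5 vertices and tw(G) ≥ 4. The upper and lower bounds meet at 4, so that is the treewidth.

Treewidth 4.
Bags: B1 = {1, 2, 3, 4, 6}  B2 = {2, 3, 4, 5, 6}
Tree: B1–B2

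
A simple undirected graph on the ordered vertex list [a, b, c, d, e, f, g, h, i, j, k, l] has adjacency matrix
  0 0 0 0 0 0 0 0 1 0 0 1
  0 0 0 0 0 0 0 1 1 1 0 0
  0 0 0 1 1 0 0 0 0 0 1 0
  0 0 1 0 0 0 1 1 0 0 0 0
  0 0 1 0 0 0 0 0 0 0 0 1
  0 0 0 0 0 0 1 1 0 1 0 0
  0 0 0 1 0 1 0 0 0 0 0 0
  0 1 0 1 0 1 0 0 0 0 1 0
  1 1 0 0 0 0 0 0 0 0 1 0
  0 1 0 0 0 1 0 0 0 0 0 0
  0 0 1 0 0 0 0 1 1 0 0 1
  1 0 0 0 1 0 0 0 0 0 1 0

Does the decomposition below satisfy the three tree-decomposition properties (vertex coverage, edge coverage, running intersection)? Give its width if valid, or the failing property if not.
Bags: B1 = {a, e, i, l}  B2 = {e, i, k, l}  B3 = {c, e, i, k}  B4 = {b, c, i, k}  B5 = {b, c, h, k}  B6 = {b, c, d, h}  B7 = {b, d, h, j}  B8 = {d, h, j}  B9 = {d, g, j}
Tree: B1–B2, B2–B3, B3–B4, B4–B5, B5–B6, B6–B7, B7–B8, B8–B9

A tree decomposition must satisfy three properties: every vertex lies in some bag; for every edge, both endpoints lie together in some bag; and for every vertex, the bags containing it form a connected subtree. Here vertex f appears in no bag, so the decomposition is invalid.

No — vertex f appears in no bag.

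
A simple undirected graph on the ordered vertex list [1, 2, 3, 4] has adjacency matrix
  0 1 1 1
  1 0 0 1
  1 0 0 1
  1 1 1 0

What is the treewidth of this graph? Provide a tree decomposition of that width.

Each bag holds 3 vertices, so the decomposition has width 2, which upper-bounds the treewidth. On the other hand G contains the 3-clique {1, 2, 4}. A clique must lie in a single bag of any decomposition, so no decomposition can have width below 2. The upper and lower bounds meet at 2, so that is the treewidth.

Treewidth 2.
Bags: B1 = {1, 3, 4}  B2 = {1, 2, 4}
Tree: B1–B2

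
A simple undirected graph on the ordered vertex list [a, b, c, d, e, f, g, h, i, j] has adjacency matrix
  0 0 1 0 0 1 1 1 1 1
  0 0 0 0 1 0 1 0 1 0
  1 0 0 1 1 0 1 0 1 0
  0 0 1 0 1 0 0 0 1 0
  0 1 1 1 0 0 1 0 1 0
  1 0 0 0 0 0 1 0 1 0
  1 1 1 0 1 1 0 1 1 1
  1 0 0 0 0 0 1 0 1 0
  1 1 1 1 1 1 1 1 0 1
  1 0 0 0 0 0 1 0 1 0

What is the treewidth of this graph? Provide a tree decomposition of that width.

The largest bag has 4 vertices, giving width 3; this decomposition certifies tw(G) ≤ 3. For the lower bound, the 4 vertices {c, d, e, i} are pairwise adjacent, and any tree decomposition puts a clique entirely inside one bag — forcing width ≥ 3. Combining the bounds, tw(G) = 3.

Treewidth 3.
Bags: B1 = {c, e, g, i}  B2 = {b, e, g, i}  B3 = {a, c, g, i}  B4 = {a, f, g, i}  B5 = {a, g, i, j}  B6 = {a, g, h, i}  B7 = {c, d, e, i}
Tree: B1–B2, B1–B3, B3–B4, B4–B5, B5–B6, B1–B7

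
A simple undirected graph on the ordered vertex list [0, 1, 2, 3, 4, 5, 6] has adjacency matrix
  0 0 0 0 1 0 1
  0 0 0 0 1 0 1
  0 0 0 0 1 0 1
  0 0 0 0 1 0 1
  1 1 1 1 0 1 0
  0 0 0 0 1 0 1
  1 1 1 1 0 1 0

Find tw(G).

A width-2 tree decomposition is:
Bags: B1 = {1, 4, 6}  B2 = {3, 4, 6}  B3 = {0, 4, 6}  B4 = {4, 5, 6}  B5 = {2, 4, 6}
Tree: B1–B2, B2–B3, B3–B4, B4–B5
Each bag holds 3 vertices, so the decomposition has width 2, which upper-bounds the treewidth. For the lower bound, G contains the cycle 4–1–6–3–4, so G is not a forest; only forests have treewidth ≤ 1, hence tw(G) ≥ 2. The upper and lower bounds meet at 2, so that is the treewidth.

2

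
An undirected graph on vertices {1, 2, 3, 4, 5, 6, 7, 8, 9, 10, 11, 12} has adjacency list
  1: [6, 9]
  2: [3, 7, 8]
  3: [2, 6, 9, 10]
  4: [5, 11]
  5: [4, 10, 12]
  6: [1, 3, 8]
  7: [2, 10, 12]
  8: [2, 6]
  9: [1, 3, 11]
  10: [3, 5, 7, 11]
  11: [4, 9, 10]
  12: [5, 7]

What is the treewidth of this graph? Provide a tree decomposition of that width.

Treewidth 3.
One such decomposition:
Bags: B1 = {4, 5, 7, 12}  B2 = {4, 5, 7, 10}  B3 = {4, 7, 10, 11}  B4 = {2, 7, 10, 11}  B5 = {2, 3, 10, 11}  B6 = {2, 3, 9, 11}  B7 = {2, 3, 8, 9}  B8 = {3, 6, 8, 9}  B9 = {1, 6, 8, 9}
Tree: B1–B2, B2–B3, B3–B4, B4–B5, B5–B6, B6–B7, B7–B8, B8–B9

Each bag holds 4 vertices, so the decomposition has width 3, which upper-bounds the treewidth. For the lower bound: the 4 vertex sets {4,5,12}, {7}, {10}, {2,3,9,11} are disjoint, each induces a connected subgraph, and every pair is joined by at least one edge of G. Contracting each set to a single vertex therefore yields K_{4} as a minor, and since treewidth is minor-monotone, tw(G) ≥ tw(K_{4}) = 3. The upper and lower bounds meet at 3, so that is the treewidth.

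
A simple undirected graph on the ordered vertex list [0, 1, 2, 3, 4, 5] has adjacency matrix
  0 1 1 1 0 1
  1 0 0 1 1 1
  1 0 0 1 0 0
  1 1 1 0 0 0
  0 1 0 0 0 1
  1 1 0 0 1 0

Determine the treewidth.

A width-2 tree decomposition is:
Bags: B1 = {0, 1, 5}  B2 = {1, 4, 5}  B3 = {0, 1, 3}  B4 = {0, 2, 3}
Tree: B1–B2, B1–B3, B3–B4
Every bag has size at most 3, so the width is 3 − 1 = 2 and tw(G) ≤ 2. On the other hand G contains the 3-clique {0, 1, 3}. A clique must lie in a single bag of any decomposition, so no decomposition can have width below 2. Hence tw(G) = 2 exactly.

2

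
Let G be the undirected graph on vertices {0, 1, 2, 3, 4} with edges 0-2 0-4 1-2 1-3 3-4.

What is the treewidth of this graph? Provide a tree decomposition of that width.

Each bag holds 3 vertices, so the decomposition has width 2, which upper-bounds the treewidth. Since 1–3–4–0–2–1 is a cycle in G, G is not acyclic. Forests are exactly the graphs of treewidth ≤ 1, so tw(G) ≥ 2. The upper and lower bounds meet at 2, so that is the treewidth.

Treewidth 2.
One such decomposition:
Bags: B1 = {1, 3, 4}  B2 = {0, 1, 4}  B3 = {0, 1, 2}
Tree: B1–B2, B2–B3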